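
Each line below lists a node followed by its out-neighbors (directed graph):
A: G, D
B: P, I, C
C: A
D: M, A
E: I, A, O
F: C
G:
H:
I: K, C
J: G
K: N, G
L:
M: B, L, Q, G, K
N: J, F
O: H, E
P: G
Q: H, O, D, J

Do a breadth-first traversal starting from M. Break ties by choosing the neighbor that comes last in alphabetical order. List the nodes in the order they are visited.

M → Q → L → K → G → B → O → J → H → D → N → P → I → C → E → A → F

Visit M; enqueue Q, L, K, G, B → queue [Q, L, K, G, B]
Visit Q; enqueue O, J, H, D → queue [L, K, G, B, O, J, H, D]
Visit L → queue [K, G, B, O, J, H, D]
Visit K; enqueue N → queue [G, B, O, J, H, D, N]
Visit G → queue [B, O, J, H, D, N]
Visit B; enqueue P, I, C → queue [O, J, H, D, N, P, I, C]
Visit O; enqueue E → queue [J, H, D, N, P, I, C, E]
Visit J → queue [H, D, N, P, I, C, E]
Visit H → queue [D, N, P, I, C, E]
Visit D; enqueue A → queue [N, P, I, C, E, A]
Visit N; enqueue F → queue [P, I, C, E, A, F]
Visit P → queue [I, C, E, A, F]
Visit I → queue [C, E, A, F]
Visit C → queue [E, A, F]
Visit E → queue [A, F]
Visit A → queue [F]
Visit F → queue []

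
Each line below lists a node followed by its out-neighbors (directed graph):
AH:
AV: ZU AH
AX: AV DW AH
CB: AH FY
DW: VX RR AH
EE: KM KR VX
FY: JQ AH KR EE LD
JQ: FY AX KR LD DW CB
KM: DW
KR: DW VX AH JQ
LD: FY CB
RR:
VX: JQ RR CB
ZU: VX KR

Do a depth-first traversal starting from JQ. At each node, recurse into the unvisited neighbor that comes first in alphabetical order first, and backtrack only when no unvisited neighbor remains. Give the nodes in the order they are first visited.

JQ → AX → AH → AV → ZU → KR → DW → RR → VX → CB → FY → EE → KM → LD

Visit JQ
JQ → AX
AX → AH
AX → AV
AV → ZU
ZU → KR
KR → DW
DW → RR
DW → VX
VX → CB
CB → FY
FY → EE
EE → KM
FY → LD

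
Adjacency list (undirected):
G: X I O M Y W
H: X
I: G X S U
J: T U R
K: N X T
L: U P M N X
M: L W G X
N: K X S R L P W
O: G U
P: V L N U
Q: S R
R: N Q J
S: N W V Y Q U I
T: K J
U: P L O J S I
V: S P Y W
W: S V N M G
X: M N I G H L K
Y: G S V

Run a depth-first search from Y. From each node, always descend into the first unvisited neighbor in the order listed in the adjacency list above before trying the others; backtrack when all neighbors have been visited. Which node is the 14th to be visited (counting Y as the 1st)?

Visit Y
Y → G
G → X
X → M
M → L
L → U
U → P
P → V
V → S
S → N
N → K
K → T
T → J
J → R
R → Q
N → W
S → I
U → O
X → H

Visit order: Y, G, X, M, L, U, P, V, S, N, K, T, J, R, Q, W, I, O, H

R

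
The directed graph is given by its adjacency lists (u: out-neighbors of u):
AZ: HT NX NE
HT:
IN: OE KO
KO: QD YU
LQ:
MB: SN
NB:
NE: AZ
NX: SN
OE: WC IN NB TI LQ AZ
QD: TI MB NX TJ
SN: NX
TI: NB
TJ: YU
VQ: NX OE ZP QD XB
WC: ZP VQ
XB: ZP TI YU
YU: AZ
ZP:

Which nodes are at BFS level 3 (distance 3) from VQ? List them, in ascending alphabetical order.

HT, KO, NE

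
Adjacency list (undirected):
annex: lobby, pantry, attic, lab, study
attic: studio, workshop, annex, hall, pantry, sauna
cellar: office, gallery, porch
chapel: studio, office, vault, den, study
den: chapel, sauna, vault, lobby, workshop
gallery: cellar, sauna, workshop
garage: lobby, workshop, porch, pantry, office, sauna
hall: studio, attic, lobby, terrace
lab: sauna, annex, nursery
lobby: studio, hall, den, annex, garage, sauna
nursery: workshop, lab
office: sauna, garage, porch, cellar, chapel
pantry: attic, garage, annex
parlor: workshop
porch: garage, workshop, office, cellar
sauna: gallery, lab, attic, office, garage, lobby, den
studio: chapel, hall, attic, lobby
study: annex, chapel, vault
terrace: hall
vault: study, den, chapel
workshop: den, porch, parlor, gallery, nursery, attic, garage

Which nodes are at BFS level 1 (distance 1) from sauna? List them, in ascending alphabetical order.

attic, den, gallery, garage, lab, lobby, office

Level 0: sauna
Level 1: attic, den, gallery, garage, lab, lobby, office
Level 2: annex, cellar, chapel, hall, nursery, pantry, porch, studio, vault, workshop
Level 3: parlor, study, terrace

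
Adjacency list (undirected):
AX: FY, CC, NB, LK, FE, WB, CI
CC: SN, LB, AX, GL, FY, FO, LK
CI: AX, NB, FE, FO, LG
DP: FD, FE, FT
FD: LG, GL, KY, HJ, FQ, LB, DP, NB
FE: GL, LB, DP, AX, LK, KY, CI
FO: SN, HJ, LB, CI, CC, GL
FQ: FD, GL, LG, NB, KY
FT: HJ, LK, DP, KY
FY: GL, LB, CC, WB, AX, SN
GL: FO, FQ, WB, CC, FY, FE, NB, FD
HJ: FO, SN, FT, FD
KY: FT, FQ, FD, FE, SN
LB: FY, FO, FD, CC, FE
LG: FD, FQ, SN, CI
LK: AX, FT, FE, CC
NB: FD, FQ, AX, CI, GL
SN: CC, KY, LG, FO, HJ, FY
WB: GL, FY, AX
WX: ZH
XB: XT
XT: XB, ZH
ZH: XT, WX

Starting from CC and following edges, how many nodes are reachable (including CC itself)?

19

BFS from CC visits: CC, AX, FO, FY, GL, LB, LK, SN, CI, FE, NB, WB, HJ, FD, FQ, FT, KY, LG, DP
Reachable nodes: 19 of 23 total.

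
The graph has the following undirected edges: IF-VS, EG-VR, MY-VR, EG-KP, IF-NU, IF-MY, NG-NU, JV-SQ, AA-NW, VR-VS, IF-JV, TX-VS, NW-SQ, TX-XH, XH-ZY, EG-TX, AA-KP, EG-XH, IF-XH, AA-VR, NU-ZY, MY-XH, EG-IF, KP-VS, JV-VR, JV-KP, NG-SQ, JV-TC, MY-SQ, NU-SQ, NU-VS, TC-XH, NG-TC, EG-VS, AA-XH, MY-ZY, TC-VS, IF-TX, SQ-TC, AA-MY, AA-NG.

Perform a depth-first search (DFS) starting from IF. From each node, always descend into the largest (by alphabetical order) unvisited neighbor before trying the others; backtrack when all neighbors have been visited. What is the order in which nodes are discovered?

Visit IF
IF → XH
XH → ZY
ZY → NU
NU → VS
VS → VR
VR → MY
MY → SQ
SQ → TC
TC → NG
NG → AA
AA → NW
AA → KP
KP → JV
KP → EG
EG → TX

IF, XH, ZY, NU, VS, VR, MY, SQ, TC, NG, AA, NW, KP, JV, EG, TX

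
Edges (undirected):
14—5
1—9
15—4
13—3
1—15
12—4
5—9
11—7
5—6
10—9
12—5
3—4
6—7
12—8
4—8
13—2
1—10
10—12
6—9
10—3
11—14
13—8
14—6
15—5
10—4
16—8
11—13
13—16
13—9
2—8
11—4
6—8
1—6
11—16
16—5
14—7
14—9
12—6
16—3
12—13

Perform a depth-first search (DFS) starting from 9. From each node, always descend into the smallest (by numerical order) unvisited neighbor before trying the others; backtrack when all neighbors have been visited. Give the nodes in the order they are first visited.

9, 1, 6, 5, 12, 4, 3, 10, 13, 2, 8, 16, 11, 7, 14, 15

Visit 9
9 → 1
1 → 6
6 → 5
5 → 12
12 → 4
4 → 3
3 → 10
3 → 13
13 → 2
2 → 8
8 → 16
16 → 11
11 → 7
7 → 14
4 → 15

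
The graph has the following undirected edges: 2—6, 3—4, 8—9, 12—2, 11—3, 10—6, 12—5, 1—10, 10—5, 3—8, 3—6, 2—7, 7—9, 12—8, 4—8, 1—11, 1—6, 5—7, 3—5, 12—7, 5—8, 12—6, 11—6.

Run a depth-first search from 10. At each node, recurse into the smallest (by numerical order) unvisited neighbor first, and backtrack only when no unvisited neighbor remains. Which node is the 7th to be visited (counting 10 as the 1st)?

Visit 10
10 → 1
1 → 6
6 → 2
2 → 7
7 → 5
5 → 3
3 → 4
4 → 8
8 → 9
8 → 12
3 → 11

Visit order: 10, 1, 6, 2, 7, 5, 3, 4, 8, 9, 12, 11

3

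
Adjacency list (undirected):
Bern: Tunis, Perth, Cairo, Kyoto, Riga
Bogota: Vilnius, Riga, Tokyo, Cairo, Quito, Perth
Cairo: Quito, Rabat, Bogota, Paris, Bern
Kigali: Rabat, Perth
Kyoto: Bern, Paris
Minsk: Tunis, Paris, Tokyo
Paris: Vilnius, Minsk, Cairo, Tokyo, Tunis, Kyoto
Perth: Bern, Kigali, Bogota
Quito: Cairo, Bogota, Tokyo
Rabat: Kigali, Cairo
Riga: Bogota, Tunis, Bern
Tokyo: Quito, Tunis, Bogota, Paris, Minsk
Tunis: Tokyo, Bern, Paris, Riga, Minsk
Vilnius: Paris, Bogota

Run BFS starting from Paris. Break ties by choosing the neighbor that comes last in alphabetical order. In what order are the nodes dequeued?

Paris → Vilnius → Tunis → Tokyo → Minsk → Kyoto → Cairo → Bogota → Riga → Bern → Quito → Rabat → Perth → Kigali

Visit Paris; enqueue Vilnius, Tunis, Tokyo, Minsk, Kyoto, Cairo → queue [Vilnius, Tunis, Tokyo, Minsk, Kyoto, Cairo]
Visit Vilnius; enqueue Bogota → queue [Tunis, Tokyo, Minsk, Kyoto, Cairo, Bogota]
Visit Tunis; enqueue Riga, Bern → queue [Tokyo, Minsk, Kyoto, Cairo, Bogota, Riga, Bern]
Visit Tokyo; enqueue Quito → queue [Minsk, Kyoto, Cairo, Bogota, Riga, Bern, Quito]
Visit Minsk → queue [Kyoto, Cairo, Bogota, Riga, Bern, Quito]
Visit Kyoto → queue [Cairo, Bogota, Riga, Bern, Quito]
Visit Cairo; enqueue Rabat → queue [Bogota, Riga, Bern, Quito, Rabat]
Visit Bogota; enqueue Perth → queue [Riga, Bern, Quito, Rabat, Perth]
Visit Riga → queue [Bern, Quito, Rabat, Perth]
Visit Bern → queue [Quito, Rabat, Perth]
Visit Quito → queue [Rabat, Perth]
Visit Rabat; enqueue Kigali → queue [Perth, Kigali]
Visit Perth → queue [Kigali]
Visit Kigali → queue []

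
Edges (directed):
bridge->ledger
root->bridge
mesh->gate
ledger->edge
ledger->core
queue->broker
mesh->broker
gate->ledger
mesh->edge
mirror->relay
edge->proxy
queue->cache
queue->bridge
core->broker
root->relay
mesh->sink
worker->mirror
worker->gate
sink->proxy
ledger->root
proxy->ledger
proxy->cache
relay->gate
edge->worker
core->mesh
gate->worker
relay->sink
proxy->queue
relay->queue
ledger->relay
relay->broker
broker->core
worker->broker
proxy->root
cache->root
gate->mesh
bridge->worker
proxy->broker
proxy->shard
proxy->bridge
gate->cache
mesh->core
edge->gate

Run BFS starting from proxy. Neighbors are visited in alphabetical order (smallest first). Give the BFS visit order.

proxy bridge broker cache ledger queue root shard worker core edge relay gate mirror mesh sink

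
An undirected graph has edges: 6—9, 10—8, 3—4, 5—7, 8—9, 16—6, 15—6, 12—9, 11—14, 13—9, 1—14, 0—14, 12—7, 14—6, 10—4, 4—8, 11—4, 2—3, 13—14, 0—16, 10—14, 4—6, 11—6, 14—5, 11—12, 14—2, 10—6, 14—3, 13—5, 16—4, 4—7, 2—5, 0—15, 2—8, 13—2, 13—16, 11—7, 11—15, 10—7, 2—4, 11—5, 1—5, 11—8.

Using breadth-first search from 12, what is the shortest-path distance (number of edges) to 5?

2

Level 0: 12
Level 1: 7, 9, 11
Level 2: 4, 5, 6, 8, 10, 13, 14, 15
Level 3: 0, 1, 2, 3, 16
5 first appears at level 2.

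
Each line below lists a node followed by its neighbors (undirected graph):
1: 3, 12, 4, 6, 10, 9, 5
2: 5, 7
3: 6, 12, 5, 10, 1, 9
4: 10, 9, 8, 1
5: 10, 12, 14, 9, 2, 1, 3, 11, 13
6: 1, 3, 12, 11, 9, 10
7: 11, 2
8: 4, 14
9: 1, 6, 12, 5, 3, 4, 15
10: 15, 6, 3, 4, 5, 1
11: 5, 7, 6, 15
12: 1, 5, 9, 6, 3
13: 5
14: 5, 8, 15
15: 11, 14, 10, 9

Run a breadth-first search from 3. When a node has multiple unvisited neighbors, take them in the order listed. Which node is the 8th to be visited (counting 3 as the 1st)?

Visit 3; enqueue 6, 12, 5, 10, 1, 9 → queue [6, 12, 5, 10, 1, 9]
Visit 6; enqueue 11 → queue [12, 5, 10, 1, 9, 11]
Visit 12 → queue [5, 10, 1, 9, 11]
Visit 5; enqueue 14, 2, 13 → queue [10, 1, 9, 11, 14, 2, 13]
Visit 10; enqueue 15, 4 → queue [1, 9, 11, 14, 2, 13, 15, 4]
Visit 1 → queue [9, 11, 14, 2, 13, 15, 4]
Visit 9 → queue [11, 14, 2, 13, 15, 4]
Visit 11; enqueue 7 → queue [14, 2, 13, 15, 4, 7]
Visit 14; enqueue 8 → queue [2, 13, 15, 4, 7, 8]
Visit 2 → queue [13, 15, 4, 7, 8]
Visit 13 → queue [15, 4, 7, 8]
Visit 15 → queue [4, 7, 8]
Visit 4 → queue [7, 8]
Visit 7 → queue [8]
Visit 8 → queue []

Visit order: 3, 6, 12, 5, 10, 1, 9, 11, 14, 2, 13, 15, 4, 7, 8

11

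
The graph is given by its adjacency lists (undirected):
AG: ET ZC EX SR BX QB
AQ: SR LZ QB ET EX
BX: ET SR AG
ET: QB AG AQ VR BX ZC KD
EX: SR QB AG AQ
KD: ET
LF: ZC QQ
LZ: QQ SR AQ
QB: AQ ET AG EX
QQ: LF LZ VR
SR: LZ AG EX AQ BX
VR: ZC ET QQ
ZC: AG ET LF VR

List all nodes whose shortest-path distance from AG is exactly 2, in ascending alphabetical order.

AQ, KD, LF, LZ, VR

Level 0: AG
Level 1: BX, ET, EX, QB, SR, ZC
Level 2: AQ, KD, LF, LZ, VR
Level 3: QQ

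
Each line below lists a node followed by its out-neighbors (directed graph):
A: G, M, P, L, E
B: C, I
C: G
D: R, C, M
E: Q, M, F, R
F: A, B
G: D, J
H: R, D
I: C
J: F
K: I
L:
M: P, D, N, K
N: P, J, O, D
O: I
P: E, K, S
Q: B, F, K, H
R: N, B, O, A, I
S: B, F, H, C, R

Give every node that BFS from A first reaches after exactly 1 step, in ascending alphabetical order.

E, G, L, M, P

Level 0: A
Level 1: E, G, L, M, P
Level 2: D, F, J, K, N, Q, R, S
Level 3: B, C, H, I, O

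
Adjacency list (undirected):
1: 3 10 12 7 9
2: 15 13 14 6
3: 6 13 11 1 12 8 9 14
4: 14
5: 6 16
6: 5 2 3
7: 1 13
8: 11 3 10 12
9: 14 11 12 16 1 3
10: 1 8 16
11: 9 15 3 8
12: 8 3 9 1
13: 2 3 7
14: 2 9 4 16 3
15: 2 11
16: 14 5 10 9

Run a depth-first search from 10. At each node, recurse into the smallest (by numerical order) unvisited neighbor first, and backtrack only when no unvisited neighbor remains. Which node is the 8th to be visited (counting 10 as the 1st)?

Visit 10
10 → 1
1 → 3
3 → 6
6 → 2
2 → 13
13 → 7
2 → 14
14 → 4
14 → 9
9 → 11
11 → 8
8 → 12
11 → 15
9 → 16
16 → 5

Visit order: 10, 1, 3, 6, 2, 13, 7, 14, 4, 9, 11, 8, 12, 15, 16, 5

14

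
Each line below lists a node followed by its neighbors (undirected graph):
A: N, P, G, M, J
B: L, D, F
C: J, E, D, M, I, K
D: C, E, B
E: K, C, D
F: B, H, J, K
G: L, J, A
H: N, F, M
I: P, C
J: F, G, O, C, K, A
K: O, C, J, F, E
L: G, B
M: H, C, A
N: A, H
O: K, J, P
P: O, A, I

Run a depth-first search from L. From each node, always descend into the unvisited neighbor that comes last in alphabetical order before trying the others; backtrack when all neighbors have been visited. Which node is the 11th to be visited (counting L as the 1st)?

Visit L
L → G
G → J
J → O
O → P
P → I
I → C
C → M
M → H
H → N
N → A
H → F
F → K
K → E
E → D
D → B

Visit order: L, G, J, O, P, I, C, M, H, N, A, F, K, E, D, B

A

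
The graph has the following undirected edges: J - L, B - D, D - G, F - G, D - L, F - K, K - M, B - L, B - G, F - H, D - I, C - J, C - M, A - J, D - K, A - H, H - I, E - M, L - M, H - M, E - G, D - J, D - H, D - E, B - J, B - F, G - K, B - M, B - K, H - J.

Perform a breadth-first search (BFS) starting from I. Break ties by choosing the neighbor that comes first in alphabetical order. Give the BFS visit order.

I → D → H → B → E → G → J → K → L → A → F → M → C

Visit I; enqueue D, H → queue [D, H]
Visit D; enqueue B, E, G, J, K, L → queue [H, B, E, G, J, K, L]
Visit H; enqueue A, F, M → queue [B, E, G, J, K, L, A, F, M]
Visit B → queue [E, G, J, K, L, A, F, M]
Visit E → queue [G, J, K, L, A, F, M]
Visit G → queue [J, K, L, A, F, M]
Visit J; enqueue C → queue [K, L, A, F, M, C]
Visit K → queue [L, A, F, M, C]
Visit L → queue [A, F, M, C]
Visit A → queue [F, M, C]
Visit F → queue [M, C]
Visit M → queue [C]
Visit C → queue []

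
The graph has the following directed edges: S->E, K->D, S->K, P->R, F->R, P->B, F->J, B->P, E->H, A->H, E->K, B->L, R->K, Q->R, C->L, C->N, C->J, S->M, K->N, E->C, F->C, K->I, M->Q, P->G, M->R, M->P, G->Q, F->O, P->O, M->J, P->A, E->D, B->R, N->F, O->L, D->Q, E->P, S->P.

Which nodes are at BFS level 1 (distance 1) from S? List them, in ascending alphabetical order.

E, K, M, P

Level 0: S
Level 1: E, K, M, P
Level 2: A, B, C, D, G, H, I, J, N, O, Q, R
Level 3: F, L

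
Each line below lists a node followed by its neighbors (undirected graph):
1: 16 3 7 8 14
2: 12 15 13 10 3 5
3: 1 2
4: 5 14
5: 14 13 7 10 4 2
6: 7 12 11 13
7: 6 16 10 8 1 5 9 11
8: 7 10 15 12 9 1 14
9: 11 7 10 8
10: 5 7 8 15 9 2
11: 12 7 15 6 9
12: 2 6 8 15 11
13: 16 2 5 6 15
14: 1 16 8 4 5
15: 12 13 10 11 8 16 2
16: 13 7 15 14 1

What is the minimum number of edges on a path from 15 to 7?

Level 0: 15
Level 1: 2, 8, 10, 11, 12, 13, 16
Level 2: 1, 3, 5, 6, 7, 9, 14
Level 3: 4
7 first appears at level 2.

2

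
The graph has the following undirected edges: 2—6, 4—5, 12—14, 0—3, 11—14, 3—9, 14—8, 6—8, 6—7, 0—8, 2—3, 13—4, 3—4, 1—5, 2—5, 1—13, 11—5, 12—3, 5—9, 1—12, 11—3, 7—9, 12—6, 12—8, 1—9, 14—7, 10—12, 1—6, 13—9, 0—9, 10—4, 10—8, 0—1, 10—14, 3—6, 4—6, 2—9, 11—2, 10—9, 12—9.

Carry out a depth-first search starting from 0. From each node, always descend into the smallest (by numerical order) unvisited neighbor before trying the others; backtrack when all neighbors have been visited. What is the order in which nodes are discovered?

Visit 0
0 → 1
1 → 5
5 → 2
2 → 3
3 → 4
4 → 6
6 → 7
7 → 9
9 → 10
10 → 8
8 → 12
12 → 14
14 → 11
9 → 13

0, 1, 5, 2, 3, 4, 6, 7, 9, 10, 8, 12, 14, 11, 13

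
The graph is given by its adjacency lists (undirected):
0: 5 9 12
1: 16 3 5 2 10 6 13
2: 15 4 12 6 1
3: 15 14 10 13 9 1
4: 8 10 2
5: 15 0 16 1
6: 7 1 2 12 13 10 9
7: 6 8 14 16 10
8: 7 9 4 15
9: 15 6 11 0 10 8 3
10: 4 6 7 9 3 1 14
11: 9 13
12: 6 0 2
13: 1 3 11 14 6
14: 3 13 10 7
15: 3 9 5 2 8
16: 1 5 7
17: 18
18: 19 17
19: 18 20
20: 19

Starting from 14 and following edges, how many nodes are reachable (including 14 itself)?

17

BFS from 14 visits: 14, 13, 10, 7, 3, 11, 6, 1, 9, 4, 16, 8, 15, 12, 2, 5, 0
Reachable nodes: 17 of 21 total.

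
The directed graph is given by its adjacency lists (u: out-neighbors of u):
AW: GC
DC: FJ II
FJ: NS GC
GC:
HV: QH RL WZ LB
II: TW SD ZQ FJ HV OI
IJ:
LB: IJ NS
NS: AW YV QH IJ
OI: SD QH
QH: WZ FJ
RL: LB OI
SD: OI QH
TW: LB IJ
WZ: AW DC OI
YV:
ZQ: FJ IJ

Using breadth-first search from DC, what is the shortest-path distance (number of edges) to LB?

3

Level 0: DC
Level 1: FJ, II
Level 2: GC, HV, NS, OI, SD, TW, ZQ
Level 3: AW, IJ, LB, QH, RL, WZ, YV
LB first appears at level 3.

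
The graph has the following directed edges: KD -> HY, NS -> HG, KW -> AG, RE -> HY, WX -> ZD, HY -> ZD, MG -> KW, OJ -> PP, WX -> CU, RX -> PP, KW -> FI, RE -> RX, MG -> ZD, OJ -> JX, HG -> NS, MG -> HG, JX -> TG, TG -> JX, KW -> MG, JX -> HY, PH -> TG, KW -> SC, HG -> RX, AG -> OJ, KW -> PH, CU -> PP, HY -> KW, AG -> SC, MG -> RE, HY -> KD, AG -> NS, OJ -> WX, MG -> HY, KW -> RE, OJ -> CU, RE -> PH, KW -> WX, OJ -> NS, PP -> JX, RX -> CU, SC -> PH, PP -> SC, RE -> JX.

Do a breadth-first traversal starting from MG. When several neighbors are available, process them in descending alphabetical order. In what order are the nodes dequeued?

MG ZD RE KW HY HG RX PH JX WX SC FI AG KD NS PP CU TG OJ

Visit MG; enqueue ZD, RE, KW, HY, HG → queue [ZD, RE, KW, HY, HG]
Visit ZD → queue [RE, KW, HY, HG]
Visit RE; enqueue RX, PH, JX → queue [KW, HY, HG, RX, PH, JX]
Visit KW; enqueue WX, SC, FI, AG → queue [HY, HG, RX, PH, JX, WX, SC, FI, AG]
Visit HY; enqueue KD → queue [HG, RX, PH, JX, WX, SC, FI, AG, KD]
Visit HG; enqueue NS → queue [RX, PH, JX, WX, SC, FI, AG, KD, NS]
Visit RX; enqueue PP, CU → queue [PH, JX, WX, SC, FI, AG, KD, NS, PP, CU]
Visit PH; enqueue TG → queue [JX, WX, SC, FI, AG, KD, NS, PP, CU, TG]
Visit JX → queue [WX, SC, FI, AG, KD, NS, PP, CU, TG]
Visit WX → queue [SC, FI, AG, KD, NS, PP, CU, TG]
Visit SC → queue [FI, AG, KD, NS, PP, CU, TG]
Visit FI → queue [AG, KD, NS, PP, CU, TG]
Visit AG; enqueue OJ → queue [KD, NS, PP, CU, TG, OJ]
Visit KD → queue [NS, PP, CU, TG, OJ]
Visit NS → queue [PP, CU, TG, OJ]
Visit PP → queue [CU, TG, OJ]
Visit CU → queue [TG, OJ]
Visit TG → queue [OJ]
Visit OJ → queue []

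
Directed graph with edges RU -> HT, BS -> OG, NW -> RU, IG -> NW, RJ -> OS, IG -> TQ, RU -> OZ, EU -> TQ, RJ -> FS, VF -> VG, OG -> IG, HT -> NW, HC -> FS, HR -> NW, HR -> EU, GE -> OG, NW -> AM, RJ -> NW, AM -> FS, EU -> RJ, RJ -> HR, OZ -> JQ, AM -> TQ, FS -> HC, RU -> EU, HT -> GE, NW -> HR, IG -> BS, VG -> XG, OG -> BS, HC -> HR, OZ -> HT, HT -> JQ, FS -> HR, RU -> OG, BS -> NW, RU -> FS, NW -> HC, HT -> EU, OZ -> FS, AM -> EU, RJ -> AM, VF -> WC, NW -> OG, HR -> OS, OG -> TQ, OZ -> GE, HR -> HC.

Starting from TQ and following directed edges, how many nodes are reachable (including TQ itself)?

1

BFS from TQ visits: TQ
Reachable nodes: 1 of 21 total.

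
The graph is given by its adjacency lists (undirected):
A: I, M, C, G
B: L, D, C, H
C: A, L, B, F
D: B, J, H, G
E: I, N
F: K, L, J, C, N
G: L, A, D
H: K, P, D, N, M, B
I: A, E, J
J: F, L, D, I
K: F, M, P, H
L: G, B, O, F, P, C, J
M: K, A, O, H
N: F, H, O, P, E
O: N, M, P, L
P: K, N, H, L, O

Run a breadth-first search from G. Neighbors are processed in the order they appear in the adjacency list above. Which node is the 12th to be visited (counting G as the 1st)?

Visit G; enqueue L, A, D → queue [L, A, D]
Visit L; enqueue B, O, F, P, C, J → queue [A, D, B, O, F, P, C, J]
Visit A; enqueue I, M → queue [D, B, O, F, P, C, J, I, M]
Visit D; enqueue H → queue [B, O, F, P, C, J, I, M, H]
Visit B → queue [O, F, P, C, J, I, M, H]
Visit O; enqueue N → queue [F, P, C, J, I, M, H, N]
Visit F; enqueue K → queue [P, C, J, I, M, H, N, K]
Visit P → queue [C, J, I, M, H, N, K]
Visit C → queue [J, I, M, H, N, K]
Visit J → queue [I, M, H, N, K]
Visit I; enqueue E → queue [M, H, N, K, E]
Visit M → queue [H, N, K, E]
Visit H → queue [N, K, E]
Visit N → queue [K, E]
Visit K → queue [E]
Visit E → queue []

Visit order: G, L, A, D, B, O, F, P, C, J, I, M, H, N, K, E

M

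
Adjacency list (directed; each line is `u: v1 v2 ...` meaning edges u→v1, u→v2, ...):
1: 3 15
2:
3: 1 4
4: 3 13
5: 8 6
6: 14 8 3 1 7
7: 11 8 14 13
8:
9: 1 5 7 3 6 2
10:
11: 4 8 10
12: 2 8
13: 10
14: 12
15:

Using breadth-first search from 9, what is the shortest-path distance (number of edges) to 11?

2

Level 0: 9
Level 1: 1, 2, 3, 5, 6, 7
Level 2: 4, 8, 11, 13, 14, 15
Level 3: 10, 12
11 first appears at level 2.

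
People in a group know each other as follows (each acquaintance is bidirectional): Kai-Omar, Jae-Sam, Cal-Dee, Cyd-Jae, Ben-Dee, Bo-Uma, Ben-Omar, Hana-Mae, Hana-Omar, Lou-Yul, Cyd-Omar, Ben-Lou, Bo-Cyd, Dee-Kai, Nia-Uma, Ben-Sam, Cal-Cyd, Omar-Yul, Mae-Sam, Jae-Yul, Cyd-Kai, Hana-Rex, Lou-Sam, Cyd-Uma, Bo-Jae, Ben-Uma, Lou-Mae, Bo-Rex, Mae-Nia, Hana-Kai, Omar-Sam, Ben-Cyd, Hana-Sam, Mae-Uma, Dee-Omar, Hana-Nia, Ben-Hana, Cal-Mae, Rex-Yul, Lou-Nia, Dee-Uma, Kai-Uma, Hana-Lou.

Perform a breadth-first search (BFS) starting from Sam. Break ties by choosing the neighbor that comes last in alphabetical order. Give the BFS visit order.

Visit Sam; enqueue Omar, Mae, Lou, Jae, Hana, Ben → queue [Omar, Mae, Lou, Jae, Hana, Ben]
Visit Omar; enqueue Yul, Kai, Dee, Cyd → queue [Mae, Lou, Jae, Hana, Ben, Yul, Kai, Dee, Cyd]
Visit Mae; enqueue Uma, Nia, Cal → queue [Lou, Jae, Hana, Ben, Yul, Kai, Dee, Cyd, Uma, Nia, Cal]
Visit Lou → queue [Jae, Hana, Ben, Yul, Kai, Dee, Cyd, Uma, Nia, Cal]
Visit Jae; enqueue Bo → queue [Hana, Ben, Yul, Kai, Dee, Cyd, Uma, Nia, Cal, Bo]
Visit Hana; enqueue Rex → queue [Ben, Yul, Kai, Dee, Cyd, Uma, Nia, Cal, Bo, Rex]
Visit Ben → queue [Yul, Kai, Dee, Cyd, Uma, Nia, Cal, Bo, Rex]
Visit Yul → queue [Kai, Dee, Cyd, Uma, Nia, Cal, Bo, Rex]
Visit Kai → queue [Dee, Cyd, Uma, Nia, Cal, Bo, Rex]
Visit Dee → queue [Cyd, Uma, Nia, Cal, Bo, Rex]
Visit Cyd → queue [Uma, Nia, Cal, Bo, Rex]
Visit Uma → queue [Nia, Cal, Bo, Rex]
Visit Nia → queue [Cal, Bo, Rex]
Visit Cal → queue [Bo, Rex]
Visit Bo → queue [Rex]
Visit Rex → queue []

Sam → Omar → Mae → Lou → Jae → Hana → Ben → Yul → Kai → Dee → Cyd → Uma → Nia → Cal → Bo → Rex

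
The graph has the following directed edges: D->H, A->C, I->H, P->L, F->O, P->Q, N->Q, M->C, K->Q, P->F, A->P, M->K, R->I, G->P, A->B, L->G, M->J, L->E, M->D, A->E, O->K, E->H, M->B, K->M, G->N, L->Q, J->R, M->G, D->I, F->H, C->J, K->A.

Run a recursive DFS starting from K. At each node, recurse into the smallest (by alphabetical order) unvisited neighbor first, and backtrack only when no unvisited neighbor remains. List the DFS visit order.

K, A, B, C, J, R, I, H, E, P, F, O, L, G, N, Q, M, D

Visit K
K → A
A → B
A → C
C → J
J → R
R → I
I → H
A → E
A → P
P → F
F → O
P → L
L → G
G → N
N → Q
K → M
M → D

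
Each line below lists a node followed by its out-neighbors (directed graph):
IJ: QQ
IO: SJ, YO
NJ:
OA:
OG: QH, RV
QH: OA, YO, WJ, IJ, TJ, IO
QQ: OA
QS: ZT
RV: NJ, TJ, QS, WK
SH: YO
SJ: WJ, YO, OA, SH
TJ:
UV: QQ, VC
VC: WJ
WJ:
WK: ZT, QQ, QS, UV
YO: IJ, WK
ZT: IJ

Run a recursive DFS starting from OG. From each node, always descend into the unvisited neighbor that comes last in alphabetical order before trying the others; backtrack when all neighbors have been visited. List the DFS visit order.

Visit OG
OG → RV
RV → WK
WK → ZT
ZT → IJ
IJ → QQ
QQ → OA
WK → UV
UV → VC
VC → WJ
WK → QS
RV → TJ
RV → NJ
OG → QH
QH → YO
QH → IO
IO → SJ
SJ → SH

OG RV WK ZT IJ QQ OA UV VC WJ QS TJ NJ QH YO IO SJ SH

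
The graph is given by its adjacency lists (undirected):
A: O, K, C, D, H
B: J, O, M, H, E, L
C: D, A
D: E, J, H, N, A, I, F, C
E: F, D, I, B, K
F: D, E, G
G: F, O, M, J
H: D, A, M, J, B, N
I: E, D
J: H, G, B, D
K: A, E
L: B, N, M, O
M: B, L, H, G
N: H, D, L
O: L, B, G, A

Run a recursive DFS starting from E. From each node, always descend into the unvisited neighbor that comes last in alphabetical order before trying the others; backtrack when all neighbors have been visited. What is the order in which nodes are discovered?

E → K → A → O → L → N → H → M → G → J → D → I → F → C → B

Visit E
E → K
K → A
A → O
O → L
L → N
N → H
H → M
M → G
G → J
J → D
D → I
D → F
D → C
J → B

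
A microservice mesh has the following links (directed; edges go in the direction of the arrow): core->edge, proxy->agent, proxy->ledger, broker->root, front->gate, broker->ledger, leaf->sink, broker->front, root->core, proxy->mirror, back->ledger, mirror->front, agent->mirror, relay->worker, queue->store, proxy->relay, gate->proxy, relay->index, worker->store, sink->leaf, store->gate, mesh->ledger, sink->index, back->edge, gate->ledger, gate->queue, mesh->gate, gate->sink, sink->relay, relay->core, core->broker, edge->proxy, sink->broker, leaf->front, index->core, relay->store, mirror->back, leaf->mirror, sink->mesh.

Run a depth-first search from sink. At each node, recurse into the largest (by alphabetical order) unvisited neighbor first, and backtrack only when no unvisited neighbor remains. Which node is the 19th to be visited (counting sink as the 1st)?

leaf

Visit sink
sink → relay
relay → worker
worker → store
store → gate
gate → queue
gate → proxy
proxy → mirror
mirror → front
mirror → back
back → ledger
back → edge
proxy → agent
relay → index
index → core
core → broker
broker → root
sink → mesh
sink → leaf

Visit order: sink, relay, worker, store, gate, queue, proxy, mirror, front, back, ledger, edge, agent, index, core, broker, root, mesh, leaf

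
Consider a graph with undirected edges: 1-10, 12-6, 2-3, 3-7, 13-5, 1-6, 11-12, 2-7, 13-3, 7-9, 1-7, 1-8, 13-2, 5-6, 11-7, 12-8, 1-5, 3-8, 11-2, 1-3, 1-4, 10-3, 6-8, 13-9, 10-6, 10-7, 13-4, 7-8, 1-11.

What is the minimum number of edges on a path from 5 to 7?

Level 0: 5
Level 1: 1, 6, 13
Level 2: 2, 3, 4, 7, 8, 9, 10, 11, 12
7 first appears at level 2.

2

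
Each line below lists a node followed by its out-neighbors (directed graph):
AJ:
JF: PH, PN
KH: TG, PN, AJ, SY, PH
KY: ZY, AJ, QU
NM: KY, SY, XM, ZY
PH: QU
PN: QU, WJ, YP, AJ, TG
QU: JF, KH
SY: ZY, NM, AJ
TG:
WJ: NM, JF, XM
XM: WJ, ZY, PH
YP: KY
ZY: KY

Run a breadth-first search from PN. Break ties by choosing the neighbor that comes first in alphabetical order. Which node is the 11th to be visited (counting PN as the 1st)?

Visit PN; enqueue AJ, QU, TG, WJ, YP → queue [AJ, QU, TG, WJ, YP]
Visit AJ → queue [QU, TG, WJ, YP]
Visit QU; enqueue JF, KH → queue [TG, WJ, YP, JF, KH]
Visit TG → queue [WJ, YP, JF, KH]
Visit WJ; enqueue NM, XM → queue [YP, JF, KH, NM, XM]
Visit YP; enqueue KY → queue [JF, KH, NM, XM, KY]
Visit JF; enqueue PH → queue [KH, NM, XM, KY, PH]
Visit KH; enqueue SY → queue [NM, XM, KY, PH, SY]
Visit NM; enqueue ZY → queue [XM, KY, PH, SY, ZY]
Visit XM → queue [KY, PH, SY, ZY]
Visit KY → queue [PH, SY, ZY]
Visit PH → queue [SY, ZY]
Visit SY → queue [ZY]
Visit ZY → queue []

Visit order: PN, AJ, QU, TG, WJ, YP, JF, KH, NM, XM, KY, PH, SY, ZY

KY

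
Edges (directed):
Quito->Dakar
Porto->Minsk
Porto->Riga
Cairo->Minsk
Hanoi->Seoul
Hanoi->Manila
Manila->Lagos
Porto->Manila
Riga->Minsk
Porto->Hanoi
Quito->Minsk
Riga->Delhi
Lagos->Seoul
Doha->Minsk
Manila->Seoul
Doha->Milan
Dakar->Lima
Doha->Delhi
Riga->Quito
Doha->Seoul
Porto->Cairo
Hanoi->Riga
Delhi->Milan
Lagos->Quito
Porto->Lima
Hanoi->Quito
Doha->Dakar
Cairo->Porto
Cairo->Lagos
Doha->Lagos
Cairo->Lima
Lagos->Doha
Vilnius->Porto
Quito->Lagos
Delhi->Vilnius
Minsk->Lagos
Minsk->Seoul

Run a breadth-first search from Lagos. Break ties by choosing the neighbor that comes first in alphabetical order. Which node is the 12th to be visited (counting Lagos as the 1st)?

Cairo

Visit Lagos; enqueue Doha, Quito, Seoul → queue [Doha, Quito, Seoul]
Visit Doha; enqueue Dakar, Delhi, Milan, Minsk → queue [Quito, Seoul, Dakar, Delhi, Milan, Minsk]
Visit Quito → queue [Seoul, Dakar, Delhi, Milan, Minsk]
Visit Seoul → queue [Dakar, Delhi, Milan, Minsk]
Visit Dakar; enqueue Lima → queue [Delhi, Milan, Minsk, Lima]
Visit Delhi; enqueue Vilnius → queue [Milan, Minsk, Lima, Vilnius]
Visit Milan → queue [Minsk, Lima, Vilnius]
Visit Minsk → queue [Lima, Vilnius]
Visit Lima → queue [Vilnius]
Visit Vilnius; enqueue Porto → queue [Porto]
Visit Porto; enqueue Cairo, Hanoi, Manila, Riga → queue [Cairo, Hanoi, Manila, Riga]
Visit Cairo → queue [Hanoi, Manila, Riga]
Visit Hanoi → queue [Manila, Riga]
Visit Manila → queue [Riga]
Visit Riga → queue []

Visit order: Lagos, Doha, Quito, Seoul, Dakar, Delhi, Milan, Minsk, Lima, Vilnius, Porto, Cairo, Hanoi, Manila, Riga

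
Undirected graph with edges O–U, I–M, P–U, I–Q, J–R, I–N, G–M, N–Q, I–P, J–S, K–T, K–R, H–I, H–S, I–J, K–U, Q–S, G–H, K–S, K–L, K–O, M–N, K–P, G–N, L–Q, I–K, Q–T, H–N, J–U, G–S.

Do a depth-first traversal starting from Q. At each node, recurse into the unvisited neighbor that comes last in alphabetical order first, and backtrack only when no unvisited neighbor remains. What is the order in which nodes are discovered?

Visit Q
Q → T
T → K
K → U
U → P
P → I
I → N
N → M
M → G
G → S
S → J
J → R
S → H
U → O
K → L

Q → T → K → U → P → I → N → M → G → S → J → R → H → O → L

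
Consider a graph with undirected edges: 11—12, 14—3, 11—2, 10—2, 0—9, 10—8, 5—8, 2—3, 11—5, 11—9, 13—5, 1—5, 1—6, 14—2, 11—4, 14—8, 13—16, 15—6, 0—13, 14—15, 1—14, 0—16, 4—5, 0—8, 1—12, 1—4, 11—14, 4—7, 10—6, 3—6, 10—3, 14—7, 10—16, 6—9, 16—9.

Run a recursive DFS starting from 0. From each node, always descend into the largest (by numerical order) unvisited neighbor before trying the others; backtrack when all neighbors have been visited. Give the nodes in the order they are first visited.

0, 16, 13, 5, 11, 14, 15, 6, 10, 8, 3, 2, 9, 1, 12, 4, 7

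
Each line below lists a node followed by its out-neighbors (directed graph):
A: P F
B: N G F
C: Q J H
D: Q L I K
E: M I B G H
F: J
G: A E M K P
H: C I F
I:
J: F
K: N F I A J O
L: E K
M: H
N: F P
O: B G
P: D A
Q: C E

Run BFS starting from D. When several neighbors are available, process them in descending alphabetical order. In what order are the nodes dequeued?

D, Q, L, K, I, E, C, O, N, J, F, A, M, H, G, B, P

Visit D; enqueue Q, L, K, I → queue [Q, L, K, I]
Visit Q; enqueue E, C → queue [L, K, I, E, C]
Visit L → queue [K, I, E, C]
Visit K; enqueue O, N, J, F, A → queue [I, E, C, O, N, J, F, A]
Visit I → queue [E, C, O, N, J, F, A]
Visit E; enqueue M, H, G, B → queue [C, O, N, J, F, A, M, H, G, B]
Visit C → queue [O, N, J, F, A, M, H, G, B]
Visit O → queue [N, J, F, A, M, H, G, B]
Visit N; enqueue P → queue [J, F, A, M, H, G, B, P]
Visit J → queue [F, A, M, H, G, B, P]
Visit F → queue [A, M, H, G, B, P]
Visit A → queue [M, H, G, B, P]
Visit M → queue [H, G, B, P]
Visit H → queue [G, B, P]
Visit G → queue [B, P]
Visit B → queue [P]
Visit P → queue []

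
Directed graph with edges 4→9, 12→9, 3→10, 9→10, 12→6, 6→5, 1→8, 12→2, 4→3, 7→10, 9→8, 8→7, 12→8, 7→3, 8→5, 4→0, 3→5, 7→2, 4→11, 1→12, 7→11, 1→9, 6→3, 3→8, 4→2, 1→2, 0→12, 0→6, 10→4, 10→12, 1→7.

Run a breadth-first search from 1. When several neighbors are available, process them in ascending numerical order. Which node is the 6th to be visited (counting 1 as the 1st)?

12

Visit 1; enqueue 2, 7, 8, 9, 12 → queue [2, 7, 8, 9, 12]
Visit 2 → queue [7, 8, 9, 12]
Visit 7; enqueue 3, 10, 11 → queue [8, 9, 12, 3, 10, 11]
Visit 8; enqueue 5 → queue [9, 12, 3, 10, 11, 5]
Visit 9 → queue [12, 3, 10, 11, 5]
Visit 12; enqueue 6 → queue [3, 10, 11, 5, 6]
Visit 3 → queue [10, 11, 5, 6]
Visit 10; enqueue 4 → queue [11, 5, 6, 4]
Visit 11 → queue [5, 6, 4]
Visit 5 → queue [6, 4]
Visit 6 → queue [4]
Visit 4; enqueue 0 → queue [0]
Visit 0 → queue []

Visit order: 1, 2, 7, 8, 9, 12, 3, 10, 11, 5, 6, 4, 0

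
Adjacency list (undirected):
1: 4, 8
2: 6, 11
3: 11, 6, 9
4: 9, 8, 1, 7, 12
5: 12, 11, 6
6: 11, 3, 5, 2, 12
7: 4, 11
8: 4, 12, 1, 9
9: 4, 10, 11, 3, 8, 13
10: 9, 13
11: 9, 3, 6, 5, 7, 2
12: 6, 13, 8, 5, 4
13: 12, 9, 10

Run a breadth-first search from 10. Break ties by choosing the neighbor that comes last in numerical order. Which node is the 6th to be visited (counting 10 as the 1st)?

Visit 10; enqueue 13, 9 → queue [13, 9]
Visit 13; enqueue 12 → queue [9, 12]
Visit 9; enqueue 11, 8, 4, 3 → queue [12, 11, 8, 4, 3]
Visit 12; enqueue 6, 5 → queue [11, 8, 4, 3, 6, 5]
Visit 11; enqueue 7, 2 → queue [8, 4, 3, 6, 5, 7, 2]
Visit 8; enqueue 1 → queue [4, 3, 6, 5, 7, 2, 1]
Visit 4 → queue [3, 6, 5, 7, 2, 1]
Visit 3 → queue [6, 5, 7, 2, 1]
Visit 6 → queue [5, 7, 2, 1]
Visit 5 → queue [7, 2, 1]
Visit 7 → queue [2, 1]
Visit 2 → queue [1]
Visit 1 → queue []

Visit order: 10, 13, 9, 12, 11, 8, 4, 3, 6, 5, 7, 2, 1

8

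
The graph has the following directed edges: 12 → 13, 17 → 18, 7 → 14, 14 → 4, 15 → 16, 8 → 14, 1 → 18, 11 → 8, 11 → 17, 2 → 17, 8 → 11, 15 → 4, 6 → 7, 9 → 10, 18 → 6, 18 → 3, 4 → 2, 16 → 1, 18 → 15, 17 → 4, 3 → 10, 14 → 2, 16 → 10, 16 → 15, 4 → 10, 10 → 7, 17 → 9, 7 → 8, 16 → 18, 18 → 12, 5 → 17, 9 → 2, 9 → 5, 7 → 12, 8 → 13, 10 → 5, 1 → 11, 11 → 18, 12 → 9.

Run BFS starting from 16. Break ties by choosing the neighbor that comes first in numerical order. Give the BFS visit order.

Visit 16; enqueue 1, 10, 15, 18 → queue [1, 10, 15, 18]
Visit 1; enqueue 11 → queue [10, 15, 18, 11]
Visit 10; enqueue 5, 7 → queue [15, 18, 11, 5, 7]
Visit 15; enqueue 4 → queue [18, 11, 5, 7, 4]
Visit 18; enqueue 3, 6, 12 → queue [11, 5, 7, 4, 3, 6, 12]
Visit 11; enqueue 8, 17 → queue [5, 7, 4, 3, 6, 12, 8, 17]
Visit 5 → queue [7, 4, 3, 6, 12, 8, 17]
Visit 7; enqueue 14 → queue [4, 3, 6, 12, 8, 17, 14]
Visit 4; enqueue 2 → queue [3, 6, 12, 8, 17, 14, 2]
Visit 3 → queue [6, 12, 8, 17, 14, 2]
Visit 6 → queue [12, 8, 17, 14, 2]
Visit 12; enqueue 9, 13 → queue [8, 17, 14, 2, 9, 13]
Visit 8 → queue [17, 14, 2, 9, 13]
Visit 17 → queue [14, 2, 9, 13]
Visit 14 → queue [2, 9, 13]
Visit 2 → queue [9, 13]
Visit 9 → queue [13]
Visit 13 → queue []

16, 1, 10, 15, 18, 11, 5, 7, 4, 3, 6, 12, 8, 17, 14, 2, 9, 13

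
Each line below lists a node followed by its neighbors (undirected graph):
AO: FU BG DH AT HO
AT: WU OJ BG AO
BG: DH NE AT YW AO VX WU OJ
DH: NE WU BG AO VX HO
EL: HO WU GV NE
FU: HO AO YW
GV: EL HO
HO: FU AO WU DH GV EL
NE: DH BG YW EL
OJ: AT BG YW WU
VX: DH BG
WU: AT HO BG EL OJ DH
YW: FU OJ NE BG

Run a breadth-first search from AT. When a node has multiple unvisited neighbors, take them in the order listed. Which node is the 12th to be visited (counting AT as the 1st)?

Visit AT; enqueue WU, OJ, BG, AO → queue [WU, OJ, BG, AO]
Visit WU; enqueue HO, EL, DH → queue [OJ, BG, AO, HO, EL, DH]
Visit OJ; enqueue YW → queue [BG, AO, HO, EL, DH, YW]
Visit BG; enqueue NE, VX → queue [AO, HO, EL, DH, YW, NE, VX]
Visit AO; enqueue FU → queue [HO, EL, DH, YW, NE, VX, FU]
Visit HO; enqueue GV → queue [EL, DH, YW, NE, VX, FU, GV]
Visit EL → queue [DH, YW, NE, VX, FU, GV]
Visit DH → queue [YW, NE, VX, FU, GV]
Visit YW → queue [NE, VX, FU, GV]
Visit NE → queue [VX, FU, GV]
Visit VX → queue [FU, GV]
Visit FU → queue [GV]
Visit GV → queue []

Visit order: AT, WU, OJ, BG, AO, HO, EL, DH, YW, NE, VX, FU, GV

FU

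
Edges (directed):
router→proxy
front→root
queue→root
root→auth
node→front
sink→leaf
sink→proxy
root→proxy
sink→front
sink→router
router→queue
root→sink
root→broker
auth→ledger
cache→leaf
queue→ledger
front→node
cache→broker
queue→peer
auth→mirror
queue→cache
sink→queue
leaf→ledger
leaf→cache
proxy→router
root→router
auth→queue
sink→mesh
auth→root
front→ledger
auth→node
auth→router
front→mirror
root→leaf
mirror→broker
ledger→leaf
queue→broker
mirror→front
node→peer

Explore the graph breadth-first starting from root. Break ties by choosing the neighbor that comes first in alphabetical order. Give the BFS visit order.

Visit root; enqueue auth, broker, leaf, proxy, router, sink → queue [auth, broker, leaf, proxy, router, sink]
Visit auth; enqueue ledger, mirror, node, queue → queue [broker, leaf, proxy, router, sink, ledger, mirror, node, queue]
Visit broker → queue [leaf, proxy, router, sink, ledger, mirror, node, queue]
Visit leaf; enqueue cache → queue [proxy, router, sink, ledger, mirror, node, queue, cache]
Visit proxy → queue [router, sink, ledger, mirror, node, queue, cache]
Visit router → queue [sink, ledger, mirror, node, queue, cache]
Visit sink; enqueue front, mesh → queue [ledger, mirror, node, queue, cache, front, mesh]
Visit ledger → queue [mirror, node, queue, cache, front, mesh]
Visit mirror → queue [node, queue, cache, front, mesh]
Visit node; enqueue peer → queue [queue, cache, front, mesh, peer]
Visit queue → queue [cache, front, mesh, peer]
Visit cache → queue [front, mesh, peer]
Visit front → queue [mesh, peer]
Visit mesh → queue [peer]
Visit peer → queue []

root -> auth -> broker -> leaf -> proxy -> router -> sink -> ledger -> mirror -> node -> queue -> cache -> front -> mesh -> peer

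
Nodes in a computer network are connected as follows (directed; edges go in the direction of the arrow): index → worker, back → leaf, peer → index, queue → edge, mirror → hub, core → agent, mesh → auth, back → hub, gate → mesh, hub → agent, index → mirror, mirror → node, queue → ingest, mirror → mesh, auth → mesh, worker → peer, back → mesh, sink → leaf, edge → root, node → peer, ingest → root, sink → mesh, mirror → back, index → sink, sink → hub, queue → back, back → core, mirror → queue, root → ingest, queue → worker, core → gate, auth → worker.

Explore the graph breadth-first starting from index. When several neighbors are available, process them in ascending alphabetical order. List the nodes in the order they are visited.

index, mirror, sink, worker, back, hub, mesh, node, queue, leaf, peer, core, agent, auth, edge, ingest, gate, root

Visit index; enqueue mirror, sink, worker → queue [mirror, sink, worker]
Visit mirror; enqueue back, hub, mesh, node, queue → queue [sink, worker, back, hub, mesh, node, queue]
Visit sink; enqueue leaf → queue [worker, back, hub, mesh, node, queue, leaf]
Visit worker; enqueue peer → queue [back, hub, mesh, node, queue, leaf, peer]
Visit back; enqueue core → queue [hub, mesh, node, queue, leaf, peer, core]
Visit hub; enqueue agent → queue [mesh, node, queue, leaf, peer, core, agent]
Visit mesh; enqueue auth → queue [node, queue, leaf, peer, core, agent, auth]
Visit node → queue [queue, leaf, peer, core, agent, auth]
Visit queue; enqueue edge, ingest → queue [leaf, peer, core, agent, auth, edge, ingest]
Visit leaf → queue [peer, core, agent, auth, edge, ingest]
Visit peer → queue [core, agent, auth, edge, ingest]
Visit core; enqueue gate → queue [agent, auth, edge, ingest, gate]
Visit agent → queue [auth, edge, ingest, gate]
Visit auth → queue [edge, ingest, gate]
Visit edge; enqueue root → queue [ingest, gate, root]
Visit ingest → queue [gate, root]
Visit gate → queue [root]
Visit root → queue []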